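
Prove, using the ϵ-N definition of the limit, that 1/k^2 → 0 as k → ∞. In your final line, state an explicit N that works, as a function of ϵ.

Let ϵ > 0. For k ≥ 1, |1/k^2 − 0| = 1/k^2.
1/k^2 < ϵ ⇔ k^2 > 1/ϵ ⇔ k > (1/ϵ)^{1/2}.
Take N = (1/ϵ)^{1/2}. Then k > N implies 1/k^2 < ϵ.

N = (1/ϵ)^{1/2}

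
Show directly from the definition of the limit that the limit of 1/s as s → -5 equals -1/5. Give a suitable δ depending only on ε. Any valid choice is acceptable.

Let ε > 0. We seek δ > 0 such that 0 < |s + 5| < δ implies |1/s + 1/5| < ε.
|1/s + 1/5| = |-5 − s|/(5·|s|) = |s + 5|/(5|s|).
Require δ ≤ 5/2 so that |s| > 5 − 5/2 = 5/2, hence 5|s| > 25/2.
Then |1/s + 1/5| < |s + 5|/(25/2), which is < ε when |s + 5| < (25/2)ε.
Take δ = min(5/2, (25/2)ε). Then 0 < |s + 5| < δ gives both |s + 5| < 5/2 and |s + 5| < (25/2)ε, so |1/s + 1/5| < ε.

δ = min(5/2, (25/2)ε)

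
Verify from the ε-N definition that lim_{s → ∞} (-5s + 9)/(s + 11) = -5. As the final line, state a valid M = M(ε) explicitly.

M = 64/ε

Let ε > 0. We seek M > 0 such that s > M implies |(-5s + 9)/(s + 11) + 5| < ε.
(-5s + 9)/(s + 11) + 5 = ((-5s + 9) − (-5)(s + 11)) / ((s + 11)) = 64/((s + 11)).
For s > 0 we have s + 11 > s, so |(-5s + 9)/(s + 11) + 5| = 64/((s + 11)) < 64/(s) = 64/s.
Thus |(-5s + 9)/(s + 11) + 5| < ε whenever s > 64/ε.
Take M = 64/ε. If s > M then |(-5s + 9)/(s + 11) + 5| < 64/s < ε.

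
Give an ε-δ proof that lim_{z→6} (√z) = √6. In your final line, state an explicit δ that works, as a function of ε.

δ = min(6, √6·ε)

Suppose ε > 0. We want δ > 0 such that 0 < |z − 6| < δ implies |√z − √6| < ε.
Rationalise: √z − √6 = (z − 6)/(√z + √6), so |√z − √6| = |z − 6|/(√z + √6).
Restrict δ ≤ 6 so that |z − 6| < 6 forces z > 0, and then √z + √6 > √6.
Hence |√z − √6| < |z − 6|/√6, which is < ε once |z − 6| < √6·ε.
Take δ = min(6, √6·ε). If 0 < |z − 6| < δ then z > 0 and |√z − √6| < |z − 6|/√6 < ε.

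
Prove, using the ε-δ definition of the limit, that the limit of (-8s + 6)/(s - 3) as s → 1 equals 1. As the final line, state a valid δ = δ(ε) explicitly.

Let ε > 0. We want δ > 0 with 0 < |s − 1| < δ ⇒ |(-8s + 6)/(s - 3) − 1| < ε.
Combining over a common denominator, (-8s + 6)/(s - 3) − 1 = [(-8s + 6)·(-2) − (-2)·(s - 3)] / [(-2)·(s - 3)] = 18(s − 1) / ((-2)(s - 3)).
So |(-8s + 6)/(s - 3) − 1| = 18|s − 1| / (2·|s − 3|).
Restrict δ ≤ 1. Then |s − 1| < 1 gives |s − 3| = |(s − 1) + (-2)| ≥ 2 − 1 = 1.
Hence |(-8s + 6)/(s - 3) − 1| < 18|s − 1|/(2·1) = 9|s − 1|, which is < ε once |s − 1| < (1/9)ε.
Take δ = min(1, (1/9)ε). Then 0 < |s − 1| < δ forces both bounds, so |(-8s + 6)/(s - 3) − 1| < ε.

δ = min(1, (1/9)ε)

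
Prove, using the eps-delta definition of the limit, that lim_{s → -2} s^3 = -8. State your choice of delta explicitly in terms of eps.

Fix eps > 0. We seek delta > 0 with 0 < |s + 2| < delta ⇒ |s^3 + 8| < eps.
Factor: s^3 + 8 = (s + 2)(s^2 - 2s + 4), so |s^3 + 8| = |s + 2|·|s^2 - 2s + 4|.
Impose delta ≤ 1 so that |s| < 3; then |s^2 - 2s + 4| ≤ 19.
Hence |s^3 + 8| ≤ 19|s + 2|, which is < eps once |s + 2| < eps/19.
Take delta = min(1, eps/19). If 0 < |s + 2| < delta then both bounds hold and |s^3 + 8| ≤ 19|s + 2| < 19·(eps/19) = eps.

delta = min(1, eps/19)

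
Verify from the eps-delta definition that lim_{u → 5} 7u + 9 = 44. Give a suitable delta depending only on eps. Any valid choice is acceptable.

Let eps > 0. We need delta > 0 so that 0 < |u − 5| < delta implies |(7u + 9) − 44| < eps.
Since (7u + 9) − 44 = 7(u − 5), we have |(7u + 9) − 44| = 7|u − 5|.
Thus it suffices that |u − 5| < eps/7.
Take delta = eps/7. If 0 < |u − 5| < delta then |(7u + 9) − 44| = 7|u − 5| < 7·(eps/7) = eps.

delta = eps/7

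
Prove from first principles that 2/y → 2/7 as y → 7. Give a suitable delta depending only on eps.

delta = min(7/2, (49/4)eps)

Suppose eps > 0. We seek delta > 0 such that 0 < |y − 7| < delta implies |2/y − (2/7)| < eps.
|2/y − (2/7)| = 2·|7 − y|/(7·|y|) = 2|y − 7|/(7|y|).
Restrict delta ≤ 7/2. Then |y − 7| < 7/2 gives |y| > 7/2, so 7|y| > 49/2.
Then |2/y − (2/7)| < 2|y − 7|/(49/2), which is < eps when |y − 7| < (49/4)eps.
Take delta = min(7/2, (49/4)eps). Then 0 < |y − 7| < delta gives both |y − 7| < 7/2 and |y − 7| < (49/4)eps, so |2/y − (2/7)| < eps.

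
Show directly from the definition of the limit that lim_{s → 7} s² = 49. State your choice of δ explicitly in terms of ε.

δ = min(1, ε/15)

Fix ε > 0. We seek δ > 0 with 0 < |s − 7| < δ ⇒ |s² − 49| < ε.
Factor: s² − 49 = (s − 7)(s + 7), so |s² − 49| = |s − 7|·|s + 7|.
Restrict δ ≤ 1. Then |s − 7| < 1 gives |s| < 8, so by the triangle inequality |s + 7| ≤ 8 + 7 = 15.
Hence |s² − 49| ≤ 15|s − 7|, which is < ε once |s − 7| < ε/15.
Take δ = min(1, ε/15). If 0 < |s − 7| < δ then both bounds hold and |s² − 49| ≤ 15|s − 7| < 15·(ε/15) = ε.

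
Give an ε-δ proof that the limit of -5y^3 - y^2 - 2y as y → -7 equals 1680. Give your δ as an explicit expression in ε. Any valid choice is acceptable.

Fix ε > 0. We want δ > 0 such that 0 < |y + 7| < δ implies |(-5y^3 - y^2 - 2y) − 1680| < ε.
(-5y^3 - y^2 - 2y) − 1680 = -5y^3 - y^2 - 2y - 1680 = (y + 7)(-5y^2 + 34y - 240).
So |(-5y^3 - y^2 - 2y) − 1680| = |y + 7|·|-5y^2 + 34y - 240|.
Require δ ≤ 1. Then |y + 7| < 1 gives |y| < 8, and by the triangle inequality |-5y^2 + 34y - 240| ≤ 5·8^2 + 34·8 + 240 = 832.
Hence |(-5y^3 - y^2 - 2y) − 1680| ≤ 832|y + 7| < ε provided |y + 7| < ε/832.
Choosing δ = min(1, ε/832) ensures both conditions, hence |(-5y^3 - y^2 - 2y) − 1680| < ε.

δ = min(1, ε/832)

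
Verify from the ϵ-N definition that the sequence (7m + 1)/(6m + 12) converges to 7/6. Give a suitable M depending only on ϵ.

Suppose ϵ > 0. For m ≥ 1, |(7m + 1)/(6m + 12) − (7/6)| = |-78|/(6(6m + 12)) = 78/(6(6m + 12)).
Since 6m + 12 ≥ 6m for m ≥ 1, this is ≤ 78/(6·6m) = (13/6)/m.
So |(7m + 1)/(6m + 12) − (7/6)| < ϵ whenever m > (13/6)/ϵ.
Take M = (13/6)/ϵ. If m > M then |(7m + 1)/(6m + 12) − (7/6)| ≤ (13/6)/m < ϵ.

M = (13/6)/ϵ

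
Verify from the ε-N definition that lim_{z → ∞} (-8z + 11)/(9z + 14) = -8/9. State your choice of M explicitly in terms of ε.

Let ε > 0 be given. We seek M > 0 such that z > M implies |(-8z + 11)/(9z + 14) + 8/9| < ε.
(-8z + 11)/(9z + 14) + 8/9 = (9(-8z + 11) − (-8)(9z + 14)) / (9(9z + 14)) = 211/(9(9z + 14)).
For z > 0 we have 9z + 14 > 9z, so |(-8z + 11)/(9z + 14) + 8/9| = 211/(9(9z + 14)) < 211/(9·9z) = (211/81)/z.
Thus |(-8z + 11)/(9z + 14) + 8/9| < ε whenever z > (211/81)/ε.
Take M = (211/81)/ε. If z > M then |(-8z + 11)/(9z + 14) + 8/9| < (211/81)/z < ε.

M = (211/81)/ε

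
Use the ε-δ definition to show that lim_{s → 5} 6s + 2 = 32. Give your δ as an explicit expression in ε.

δ = ε/6

Let ε > 0. We need δ > 0 so that 0 < |s − 5| < δ implies |(6s + 2) − 32| < ε.
|(6s + 2) − 32| = |6s - 30| = 6|s − 5|.
So 6|s − 5| < ε exactly when |s − 5| < ε/6.
Choosing δ = ε/6 gives |(6s + 2) − 32| = 6|s − 5| < ε whenever |s − 5| < δ.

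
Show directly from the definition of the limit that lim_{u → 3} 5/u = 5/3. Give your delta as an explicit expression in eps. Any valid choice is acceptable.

delta = min(3/2, (9/10)eps)

Let eps > 0. We seek delta > 0 such that 0 < |u − 3| < delta implies |5/u − (5/3)| < eps.
|5/u − (5/3)| = 5·|3 − u|/(3·|u|) = 5|u − 3|/(3|u|).
Require delta ≤ 3/2 so that |u| > 3 − 3/2 = 3/2, hence 3|u| > 9/2.
Then |5/u − (5/3)| < 5|u − 3|/(9/2), which is < eps when |u − 3| < (9/10)eps.
Take delta = min(3/2, (9/10)eps). Then 0 < |u − 3| < delta gives both |u − 3| < 3/2 and |u − 3| < (9/10)eps, so |5/u − (5/3)| < eps.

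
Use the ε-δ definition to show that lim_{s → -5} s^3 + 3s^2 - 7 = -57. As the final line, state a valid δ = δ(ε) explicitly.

Let ε > 0 be given. We want δ > 0 such that 0 < |s + 5| < δ implies |(s^3 + 3s^2 - 7) + 57| < ε.
(s^3 + 3s^2 - 7) + 57 = s^3 + 3s^2 + 50 = (s + 5)(s^2 - 2s + 10).
So |(s^3 + 3s^2 - 7) + 57| = |s + 5|·|s^2 - 2s + 10|.
Require δ ≤ 1. Then |s + 5| < 1 gives |s| < 6, and by the triangle inequality |s^2 - 2s + 10| ≤ 6^2 + 2·6 + 10 = 58.
Hence |(s^3 + 3s^2 - 7) + 57| ≤ 58|s + 5| < ε provided |s + 5| < ε/58.
Choosing δ = min(1, ε/58) ensures both conditions, hence |(s^3 + 3s^2 - 7) + 57| < ε.

δ = min(1, ε/58)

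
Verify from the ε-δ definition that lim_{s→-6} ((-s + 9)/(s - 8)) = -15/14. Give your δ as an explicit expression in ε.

Let ε > 0 be given. We want δ > 0 with 0 < |s + 6| < δ ⇒ |(-s + 9)/(s - 8) + 15/14| < ε.
Combining over a common denominator, (-s + 9)/(s - 8) + 15/14 = [(-s + 9)·(-14) − 15·(s - 8)] / [(-14)·(s - 8)] = -1(s + 6) / ((-14)(s - 8)).
So |(-s + 9)/(s - 8) + 15/14| = |s + 6| / (14·|s − 8|).
Require δ ≤ 7, so |s − 8| ≥ |-14| − |s + 6| > 14 − 7 = 7.
Hence |(-s + 9)/(s - 8) + 15/14| < |s + 6|/(14·7) = (1/98)|s + 6|, which is < ε once |s + 6| < 98ε.
Take δ = min(7, 98ε). Then 0 < |s + 6| < δ forces both bounds, so |(-s + 9)/(s - 8) + 15/14| < ε.

δ = min(7, 98ε)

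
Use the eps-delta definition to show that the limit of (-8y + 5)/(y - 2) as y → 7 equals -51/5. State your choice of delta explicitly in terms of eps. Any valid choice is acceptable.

Let eps > 0 be given. We want delta > 0 with 0 < |y − 7| < delta ⇒ |(-8y + 5)/(y - 2) + 51/5| < eps.
Combining over a common denominator, (-8y + 5)/(y - 2) + 51/5 = [(-8y + 5)·5 − (-51)·(y - 2)] / [5·(y - 2)] = 11(y − 7) / (5(y - 2)).
So |(-8y + 5)/(y - 2) + 51/5| = 11|y − 7| / (5·|y − 2|).
Require delta ≤ 5/2, so |y − 2| ≥ |5| − |y − 7| > 5 − 5/2 = 5/2.
Hence |(-8y + 5)/(y - 2) + 51/5| < 11|y − 7|/(5·(5/2)) = (22/25)|y − 7|, which is < eps once |y − 7| < (25/22)eps.
Take delta = min(5/2, (25/22)eps). Then 0 < |y − 7| < delta forces both bounds, so |(-8y + 5)/(y - 2) + 51/5| < eps.

delta = min(5/2, (25/22)eps)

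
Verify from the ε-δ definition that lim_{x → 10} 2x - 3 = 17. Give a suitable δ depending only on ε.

Fix ε > 0. We need δ > 0 so that 0 < |x − 10| < δ implies |(2x - 3) − 17| < ε.
Since (2x - 3) − 17 = 2(x − 10), we have |(2x - 3) − 17| = 2|x − 10|.
Thus it suffices that |x − 10| < ε/2.
Take δ = ε/2. If 0 < |x − 10| < δ then |(2x - 3) − 17| = 2|x − 10| < 2·(ε/2) = ε.

δ = ε/2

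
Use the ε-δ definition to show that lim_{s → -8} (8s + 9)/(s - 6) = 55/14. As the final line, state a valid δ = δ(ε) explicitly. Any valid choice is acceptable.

δ = min(7, (98/57)ε)

Let ε > 0 be given. We want δ > 0 with 0 < |s + 8| < δ ⇒ |(8s + 9)/(s - 6) − (55/14)| < ε.
Combining over a common denominator, (8s + 9)/(s - 6) − (55/14) = [(8s + 9)·(-14) − (-55)·(s - 6)] / [(-14)·(s - 6)] = -57(s + 8) / ((-14)(s - 6)).
So |(8s + 9)/(s - 6) − (55/14)| = 57|s + 8| / (14·|s − 6|).
Require δ ≤ 7, so |s − 6| ≥ |-14| − |s + 8| > 14 − 7 = 7.
Hence |(8s + 9)/(s - 6) − (55/14)| < 57|s + 8|/(14·7) = (57/98)|s + 8|, which is < ε once |s + 8| < (98/57)ε.
Take δ = min(7, (98/57)ε). Then 0 < |s + 8| < δ forces both bounds, so |(8s + 9)/(s - 6) − (55/14)| < ε.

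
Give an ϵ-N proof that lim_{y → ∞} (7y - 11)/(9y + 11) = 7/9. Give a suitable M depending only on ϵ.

M = (176/81)/ϵ

Let ϵ > 0. We seek M > 0 such that y > M implies |(7y - 11)/(9y + 11) − (7/9)| < ϵ.
(7y - 11)/(9y + 11) − (7/9) = (9(7y - 11) − 7(9y + 11)) / (9(9y + 11)) = -176/(9(9y + 11)).
For y > 0 we have 9y + 11 > 9y, so |(7y - 11)/(9y + 11) − (7/9)| = 176/(9(9y + 11)) < 176/(9·9y) = (176/81)/y.
Thus |(7y - 11)/(9y + 11) − (7/9)| < ϵ whenever y > (176/81)/ϵ.
Take M = (176/81)/ϵ. If y > M then |(7y - 11)/(9y + 11) − (7/9)| < (176/81)/y < ϵ.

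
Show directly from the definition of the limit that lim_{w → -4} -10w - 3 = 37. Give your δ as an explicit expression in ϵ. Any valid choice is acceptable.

δ = ϵ/10

Let ϵ > 0. We need δ > 0 so that 0 < |w + 4| < δ implies |(-10w - 3) − 37| < ϵ.
Since (-10w - 3) − 37 = -10(w + 4), we have |(-10w - 3) − 37| = 10|w + 4|.
So 10|w + 4| < ϵ exactly when |w + 4| < ϵ/10.
Take δ = ϵ/10. If 0 < |w + 4| < δ then |(-10w - 3) − 37| = 10|w + 4| < 10·(ϵ/10) = ϵ.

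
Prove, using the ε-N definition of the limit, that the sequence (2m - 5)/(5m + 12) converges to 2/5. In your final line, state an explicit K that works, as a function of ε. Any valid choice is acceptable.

Suppose ε > 0. For m ≥ 1, |(2m - 5)/(5m + 12) − (2/5)| = |-49|/(5(5m + 12)) = 49/(5(5m + 12)).
Since 5m + 12 ≥ 5m for m ≥ 1, this is ≤ 49/(5·5m) = (49/25)/m.
So |(2m - 5)/(5m + 12) − (2/5)| < ε whenever m > (49/25)/ε.
Take K = (49/25)/ε. If m > K then |(2m - 5)/(5m + 12) − (2/5)| ≤ (49/25)/m < ε.

K = (49/25)/ε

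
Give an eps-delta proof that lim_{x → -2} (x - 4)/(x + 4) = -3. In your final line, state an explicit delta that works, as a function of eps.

Let eps > 0 be given. We want delta > 0 with 0 < |x + 2| < delta ⇒ |(x - 4)/(x + 4) + 3| < eps.
Combining over a common denominator, (x - 4)/(x + 4) + 3 = [(x - 4)·2 − (-6)·(x + 4)] / [2·(x + 4)] = 8(x + 2) / (2(x + 4)).
So |(x - 4)/(x + 4) + 3| = 8|x + 2| / (2·|x + 4|).
Restrict delta ≤ 1. Then |x + 2| < 1 gives |x + 4| = |(x + 2) + 2| ≥ 2 − 1 = 1.
Hence |(x - 4)/(x + 4) + 3| < 8|x + 2|/(2·1) = 4|x + 2|, which is < eps once |x + 2| < (1/4)eps.
Take delta = min(1, (1/4)eps). Then 0 < |x + 2| < delta forces both bounds, so |(x - 4)/(x + 4) + 3| < eps.

delta = min(1, (1/4)eps)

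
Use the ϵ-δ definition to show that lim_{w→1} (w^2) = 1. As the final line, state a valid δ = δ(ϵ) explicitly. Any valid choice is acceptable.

δ = min(1, ϵ/3)

Suppose ϵ > 0. We seek δ > 0 with 0 < |w − 1| < δ ⇒ |w^2 − 1| < ϵ.
Factor: w^2 − 1 = (w − 1)(w + 1), so |w^2 − 1| = |w − 1|·|w + 1|.
Restrict δ ≤ 1. Then |w − 1| < 1 gives |w| < 2, so by the triangle inequality |w + 1| ≤ 2 + 1 = 3.
Hence |w^2 − 1| ≤ 3|w − 1|, which is < ϵ once |w − 1| < ϵ/3.
Take δ = min(1, ϵ/3). If 0 < |w − 1| < δ then both bounds hold and |w^2 − 1| ≤ 3|w − 1| < 3·(ϵ/3) = ϵ.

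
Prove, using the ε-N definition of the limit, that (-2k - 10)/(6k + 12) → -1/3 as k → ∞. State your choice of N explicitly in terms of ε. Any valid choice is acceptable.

Suppose ε > 0. For k ≥ 1, |(-2k - 10)/(6k + 12) + 1/3| = |-36|/(6(6k + 12)) = 36/(6(6k + 12)).
Since 6k + 12 ≥ 6k for k ≥ 1, this is ≤ 36/(6·6k) = 1/k.
So |(-2k - 10)/(6k + 12) + 1/3| < ε whenever k > 1/ε.
Take N = 1/ε. If k > N then |(-2k - 10)/(6k + 12) + 1/3| ≤ 1/k < ε.

N = 1/ε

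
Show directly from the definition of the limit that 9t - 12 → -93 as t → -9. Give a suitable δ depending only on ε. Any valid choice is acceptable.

Fix ε > 0. We need δ > 0 so that 0 < |t + 9| < δ implies |(9t - 12) + 93| < ε.
Since (9t - 12) + 93 = 9(t + 9), we have |(9t - 12) + 93| = 9|t + 9|.
So 9|t + 9| < ε exactly when |t + 9| < ε/9.
Take δ = ε/9. If 0 < |t + 9| < δ then |(9t - 12) + 93| = 9|t + 9| < 9·(ε/9) = ε.

δ = ε/9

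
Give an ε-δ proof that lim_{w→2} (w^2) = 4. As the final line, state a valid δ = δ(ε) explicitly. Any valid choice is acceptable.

δ = min(1, ε/5)

Let ε > 0 be given. We seek δ > 0 with 0 < |w − 2| < δ ⇒ |w^2 − 4| < ε.
Factor: w^2 − 4 = (w − 2)(w + 2), so |w^2 − 4| = |w − 2|·|w + 2|.
Restrict δ ≤ 1. Then |w − 2| < 1 gives |w| < 3, so by the triangle inequality |w + 2| ≤ 3 + 2 = 5.
Hence |w^2 − 4| ≤ 5|w − 2|, which is < ε once |w − 2| < ε/5.
Take δ = min(1, ε/5). If 0 < |w − 2| < δ then both bounds hold and |w^2 − 4| ≤ 5|w − 2| < 5·(ε/5) = ε.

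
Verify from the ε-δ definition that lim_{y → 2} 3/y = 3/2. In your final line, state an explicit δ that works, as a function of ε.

Let ε > 0 be given. We seek δ > 0 such that 0 < |y − 2| < δ implies |3/y − (3/2)| < ε.
|3/y − (3/2)| = 3·|2 − y|/(2·|y|) = 3|y − 2|/(2|y|).
Require δ ≤ 1 so that |y| > 2 − 1 = 1, hence 2|y| > 2.
Then |3/y − (3/2)| < 3|y − 2|/2, which is < ε when |y − 2| < (2/3)ε.
Take δ = min(1, (2/3)ε). Then 0 < |y − 2| < δ gives both |y − 2| < 1 and |y − 2| < (2/3)ε, so |3/y − (3/2)| < ε.

δ = min(1, (2/3)ε)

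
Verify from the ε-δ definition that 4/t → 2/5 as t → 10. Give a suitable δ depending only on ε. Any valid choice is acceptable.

Let ε > 0. We seek δ > 0 such that 0 < |t − 10| < δ implies |4/t − (2/5)| < ε.
|4/t − (2/5)| = 4·|10 − t|/(10·|t|) = 4|t − 10|/(10|t|).
Require δ ≤ 5 so that |t| > 10 − 5 = 5, hence 10|t| > 50.
Then |4/t − (2/5)| < 4|t − 10|/50, which is < ε when |t − 10| < (25/2)ε.
Take δ = min(5, (25/2)ε). Then 0 < |t − 10| < δ gives both |t − 10| < 5 and |t − 10| < (25/2)ε, so |4/t − (2/5)| < ε.

δ = min(5, (25/2)ε)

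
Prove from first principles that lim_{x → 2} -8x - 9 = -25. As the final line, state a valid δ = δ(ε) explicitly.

Let ε > 0. We need δ > 0 so that 0 < |x − 2| < δ implies |(-8x - 9) + 25| < ε.
Since (-8x - 9) + 25 = -8(x − 2), we have |(-8x - 9) + 25| = 8|x − 2|.
So 8|x − 2| < ε exactly when |x − 2| < ε/8.
Choosing δ = ε/8 gives |(-8x - 9) + 25| = 8|x − 2| < ε whenever |x − 2| < δ.

δ = ε/8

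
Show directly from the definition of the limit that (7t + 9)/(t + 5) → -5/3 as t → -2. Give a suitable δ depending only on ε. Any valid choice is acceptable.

δ = min(3/2, (9/52)ε)

Fix ε > 0. We want δ > 0 with 0 < |t + 2| < δ ⇒ |(7t + 9)/(t + 5) + 5/3| < ε.
Combining over a common denominator, (7t + 9)/(t + 5) + 5/3 = [(7t + 9)·3 − (-5)·(t + 5)] / [3·(t + 5)] = 26(t + 2) / (3(t + 5)).
So |(7t + 9)/(t + 5) + 5/3| = 26|t + 2| / (3·|t + 5|).
Require δ ≤ 3/2, so |t + 5| ≥ |3| − |t + 2| > 3 − 3/2 = 3/2.
Hence |(7t + 9)/(t + 5) + 5/3| < 26|t + 2|/(3·(3/2)) = (52/9)|t + 2|, which is < ε once |t + 2| < (9/52)ε.
Take δ = min(3/2, (9/52)ε). Then 0 < |t + 2| < δ forces both bounds, so |(7t + 9)/(t + 5) + 5/3| < ε.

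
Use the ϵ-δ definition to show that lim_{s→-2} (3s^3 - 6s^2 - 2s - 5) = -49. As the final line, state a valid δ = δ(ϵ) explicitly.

Suppose ϵ > 0. We want δ > 0 such that 0 < |s + 2| < δ implies |(3s^3 - 6s^2 - 2s - 5) + 49| < ϵ.
(3s^3 - 6s^2 - 2s - 5) + 49 = 3s^3 - 6s^2 - 2s + 44 = (s + 2)(3s^2 - 12s + 22).
So |(3s^3 - 6s^2 - 2s - 5) + 49| = |s + 2|·|3s^2 - 12s + 22|.
Require δ ≤ 1. Then |s + 2| < 1 gives |s| < 3, and by the triangle inequality |3s^2 - 12s + 22| ≤ 3·3^2 + 12·3 + 22 = 85.
Hence |(3s^3 - 6s^2 - 2s - 5) + 49| ≤ 85|s + 2| < ϵ provided |s + 2| < ϵ/85.
Choosing δ = min(1, ϵ/85) ensures both conditions, hence |(3s^3 - 6s^2 - 2s - 5) + 49| < ϵ.

δ = min(1, ϵ/85)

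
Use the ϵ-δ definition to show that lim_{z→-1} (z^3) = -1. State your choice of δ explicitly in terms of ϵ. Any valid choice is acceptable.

Suppose ϵ > 0. We seek δ > 0 with 0 < |z + 1| < δ ⇒ |z^3 + 1| < ϵ.
Factor: z^3 + 1 = (z + 1)(z^2 - z + 1), so |z^3 + 1| = |z + 1|·|z^2 - z + 1|.
Restrict δ ≤ 2. Then |z + 1| < 2 gives |z| < 3, so by the triangle inequality |z^2 - z + 1| ≤ 3^2 + 3 + 1 = 13.
Hence |z^3 + 1| ≤ 13|z + 1|, which is < ϵ once |z + 1| < ϵ/13.
Take δ = min(2, ϵ/13). If 0 < |z + 1| < δ then both bounds hold and |z^3 + 1| ≤ 13|z + 1| < 13·(ϵ/13) = ϵ.

δ = min(2, ϵ/13)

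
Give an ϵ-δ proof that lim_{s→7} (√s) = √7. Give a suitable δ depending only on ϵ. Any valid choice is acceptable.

δ = min(7, √7·ϵ)

Suppose ϵ > 0. We want δ > 0 such that 0 < |s − 7| < δ implies |√s − √7| < ϵ.
Multiplying by the conjugate, |√s − √7| = |s − 7|/(√s + √7).
Restrict δ ≤ 7 so that |s − 7| < 7 forces s > 0, and then √s + √7 > √7.
Hence |√s − √7| < |s − 7|/√7, which is < ϵ once |s − 7| < √7·ϵ.
Take δ = min(7, √7·ϵ). If 0 < |s − 7| < δ then s > 0 and |√s − √7| < |s − 7|/√7 < ϵ.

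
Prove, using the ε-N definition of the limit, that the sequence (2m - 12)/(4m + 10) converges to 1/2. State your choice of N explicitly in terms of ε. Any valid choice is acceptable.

N = (17/4)/ε

Suppose ε > 0. For m ≥ 1, |(2m - 12)/(4m + 10) − (1/2)| = |-68|/(4(4m + 10)) = 68/(4(4m + 10)).
Since 4m + 10 ≥ 4m for m ≥ 1, this is ≤ 68/(4·4m) = (17/4)/m.
So |(2m - 12)/(4m + 10) − (1/2)| < ε whenever m > (17/4)/ε.
Take N = (17/4)/ε. If m > N then |(2m - 12)/(4m + 10) − (1/2)| ≤ (17/4)/m < ε.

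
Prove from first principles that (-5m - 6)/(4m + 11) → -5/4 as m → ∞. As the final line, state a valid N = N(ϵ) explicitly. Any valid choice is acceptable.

Let ϵ > 0 be given. For m ≥ 1, |(-5m - 6)/(4m + 11) + 5/4| = |31|/(4(4m + 11)) = 31/(4(4m + 11)).
Since 4m + 11 ≥ 4m for m ≥ 1, this is ≤ 31/(4·4m) = (31/16)/m.
So |(-5m - 6)/(4m + 11) + 5/4| < ϵ whenever m > (31/16)/ϵ.
Take N = (31/16)/ϵ. If m > N then |(-5m - 6)/(4m + 11) + 5/4| ≤ (31/16)/m < ϵ.

N = (31/16)/ϵ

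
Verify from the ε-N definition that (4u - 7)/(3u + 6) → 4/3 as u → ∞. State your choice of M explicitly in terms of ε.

Let ε > 0. We seek M > 0 such that u > M implies |(4u - 7)/(3u + 6) − (4/3)| < ε.
(4u - 7)/(3u + 6) − (4/3) = (3(4u - 7) − 4(3u + 6)) / (3(3u + 6)) = -45/(3(3u + 6)).
For u > 0 we have 3u + 6 > 3u, so |(4u - 7)/(3u + 6) − (4/3)| = 45/(3(3u + 6)) < 45/(3·3u) = 5/u.
Thus |(4u - 7)/(3u + 6) − (4/3)| < ε whenever u > 5/ε.
Take M = 5/ε. If u > M then |(4u - 7)/(3u + 6) − (4/3)| < 5/u < ε.

M = 5/ε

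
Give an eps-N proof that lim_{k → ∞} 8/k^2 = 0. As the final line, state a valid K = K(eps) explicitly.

Suppose eps > 0. For k ≥ 1, |8/k^2 − 0| = 8/k^2.
8/k^2 < eps ⇔ k^2 > 8/eps ⇔ k > (8/eps)^{1/2}.
Take K = (8/eps)^{1/2}. Then k > K implies 8/k^2 < eps.

K = (8/eps)^{1/2}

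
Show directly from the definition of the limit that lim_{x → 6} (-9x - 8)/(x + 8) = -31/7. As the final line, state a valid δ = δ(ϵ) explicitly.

δ = min(7, (49/32)ϵ)

Fix ϵ > 0. We want δ > 0 with 0 < |x − 6| < δ ⇒ |(-9x - 8)/(x + 8) + 31/7| < ϵ.
Combining over a common denominator, (-9x - 8)/(x + 8) + 31/7 = [(-9x - 8)·14 − (-62)·(x + 8)] / [14·(x + 8)] = -64(x − 6) / (14(x + 8)).
So |(-9x - 8)/(x + 8) + 31/7| = 64|x − 6| / (14·|x + 8|).
Restrict δ ≤ 7. Then |x − 6| < 7 gives |x + 8| = |(x − 6) + 14| ≥ 14 − 7 = 7.
Hence |(-9x - 8)/(x + 8) + 31/7| < 64|x − 6|/(14·7) = (32/49)|x − 6|, which is < ϵ once |x − 6| < (49/32)ϵ.
Take δ = min(7, (49/32)ϵ). Then 0 < |x − 6| < δ forces both bounds, so |(-9x - 8)/(x + 8) + 31/7| < ϵ.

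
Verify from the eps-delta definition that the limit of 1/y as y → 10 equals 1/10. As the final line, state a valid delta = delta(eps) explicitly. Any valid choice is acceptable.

Let eps > 0 be given. We seek delta > 0 such that 0 < |y − 10| < delta implies |1/y − (1/10)| < eps.
|1/y − (1/10)| = |10 − y|/(10·|y|) = |y − 10|/(10|y|).
Require delta ≤ 5 so that |y| > 10 − 5 = 5, hence 10|y| > 50.
Then |1/y − (1/10)| < |y − 10|/50, which is < eps when |y − 10| < 50eps.
Take delta = min(5, 50eps). Then 0 < |y − 10| < delta gives both |y − 10| < 5 and |y − 10| < 50eps, so |1/y − (1/10)| < eps.

delta = min(5, 50eps)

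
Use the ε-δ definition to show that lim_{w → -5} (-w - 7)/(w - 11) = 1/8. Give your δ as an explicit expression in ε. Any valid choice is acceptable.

δ = min(8, (64/9)ε)

Fix ε > 0. We want δ > 0 with 0 < |w + 5| < δ ⇒ |(-w - 7)/(w - 11) − (1/8)| < ε.
Combining over a common denominator, (-w - 7)/(w - 11) − (1/8) = [(-w - 7)·(-16) − (-2)·(w - 11)] / [(-16)·(w - 11)] = 18(w + 5) / ((-16)(w - 11)).
So |(-w - 7)/(w - 11) − (1/8)| = 18|w + 5| / (16·|w − 11|).
Require δ ≤ 8, so |w − 11| ≥ |-16| − |w + 5| > 16 − 8 = 8.
Hence |(-w - 7)/(w - 11) − (1/8)| < 18|w + 5|/(16·8) = (9/64)|w + 5|, which is < ε once |w + 5| < (64/9)ε.
Take δ = min(8, (64/9)ε). Then 0 < |w + 5| < δ forces both bounds, so |(-w - 7)/(w - 11) − (1/8)| < ε.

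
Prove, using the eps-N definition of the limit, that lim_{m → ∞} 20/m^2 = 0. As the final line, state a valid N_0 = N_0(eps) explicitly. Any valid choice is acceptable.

N_0 = (20/eps)^{1/2}

Let eps > 0. For m ≥ 1, |20/m^2 − 0| = 20/m^2.
20/m^2 < eps ⇔ m^2 > 20/eps ⇔ m > (20/eps)^{1/2}.
Take N_0 = (20/eps)^{1/2}. Then m > N_0 implies 20/m^2 < eps.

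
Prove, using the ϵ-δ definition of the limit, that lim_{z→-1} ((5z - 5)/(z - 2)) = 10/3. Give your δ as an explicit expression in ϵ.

Let ϵ > 0. We want δ > 0 with 0 < |z + 1| < δ ⇒ |(5z - 5)/(z - 2) − (10/3)| < ϵ.
Combining over a common denominator, (5z - 5)/(z - 2) − (10/3) = [(5z - 5)·(-3) − (-10)·(z - 2)] / [(-3)·(z - 2)] = -5(z + 1) / ((-3)(z - 2)).
So |(5z - 5)/(z - 2) − (10/3)| = 5|z + 1| / (3·|z − 2|).
Restrict δ ≤ 3/2. Then |z + 1| < 3/2 gives |z − 2| = |(z + 1) + (-3)| ≥ 3 − 3/2 = 3/2.
Hence |(5z - 5)/(z - 2) − (10/3)| < 5|z + 1|/(3·(3/2)) = (10/9)|z + 1|, which is < ϵ once |z + 1| < (9/10)ϵ.
Take δ = min(3/2, (9/10)ϵ). Then 0 < |z + 1| < δ forces both bounds, so |(5z - 5)/(z - 2) − (10/3)| < ϵ.

δ = min(3/2, (9/10)ϵ)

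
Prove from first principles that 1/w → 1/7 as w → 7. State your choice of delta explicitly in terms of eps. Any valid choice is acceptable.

Fix eps > 0. We seek delta > 0 such that 0 < |w − 7| < delta implies |1/w − (1/7)| < eps.
|1/w − (1/7)| = |7 − w|/(7·|w|) = |w − 7|/(7|w|).
Restrict delta ≤ 7/2. Then |w − 7| < 7/2 gives |w| > 7/2, so 7|w| > 49/2.
Then |1/w − (1/7)| < |w − 7|/(49/2), which is < eps when |w − 7| < (49/2)eps.
Take delta = min(7/2, (49/2)eps). Then 0 < |w − 7| < delta gives both |w − 7| < 7/2 and |w − 7| < (49/2)eps, so |1/w − (1/7)| < eps.

delta = min(7/2, (49/2)eps)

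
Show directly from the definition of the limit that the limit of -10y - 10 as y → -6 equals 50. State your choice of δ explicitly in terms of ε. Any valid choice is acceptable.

δ = ε/10

Fix ε > 0. We need δ > 0 so that 0 < |y + 6| < δ implies |(-10y - 10) − 50| < ε.
|(-10y - 10) − 50| = |-10y - 60| = 10|y + 6|.
So 10|y + 6| < ε exactly when |y + 6| < ε/10.
Choosing δ = ε/10 gives |(-10y - 10) − 50| = 10|y + 6| < ε whenever |y + 6| < δ.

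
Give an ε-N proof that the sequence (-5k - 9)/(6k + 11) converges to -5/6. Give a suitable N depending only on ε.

Let ε > 0 be given. For k ≥ 1, |(-5k - 9)/(6k + 11) + 5/6| = |1|/(6(6k + 11)) = 1/(6(6k + 11)).
Since 6k + 11 ≥ 6k for k ≥ 1, this is ≤ 1/(6·6k) = (1/36)/k.
So |(-5k - 9)/(6k + 11) + 5/6| < ε whenever k > (1/36)/ε.
Take N = (1/36)/ε. If k > N then |(-5k - 9)/(6k + 11) + 5/6| ≤ (1/36)/k < ε.

N = (1/36)/ε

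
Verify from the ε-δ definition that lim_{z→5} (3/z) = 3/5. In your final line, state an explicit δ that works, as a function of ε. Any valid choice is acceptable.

δ = min(5/2, (25/6)ε)

Suppose ε > 0. We seek δ > 0 such that 0 < |z − 5| < δ implies |3/z − (3/5)| < ε.
|3/z − (3/5)| = 3·|5 − z|/(5·|z|) = 3|z − 5|/(5|z|).
Restrict δ ≤ 5/2. Then |z − 5| < 5/2 gives |z| > 5/2, so 5|z| > 25/2.
Then |3/z − (3/5)| < 3|z − 5|/(25/2), which is < ε when |z − 5| < (25/6)ε.
Take δ = min(5/2, (25/6)ε). Then 0 < |z − 5| < δ gives both |z − 5| < 5/2 and |z − 5| < (25/6)ε, so |3/z − (3/5)| < ε.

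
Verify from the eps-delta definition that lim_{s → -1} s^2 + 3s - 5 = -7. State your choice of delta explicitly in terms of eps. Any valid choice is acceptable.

delta = min(2, eps/5)

Let eps > 0. We want delta > 0 such that 0 < |s + 1| < delta implies |(s^2 + 3s - 5) + 7| < eps.
(s^2 + 3s - 5) + 7 = s^2 + 3s + 2 = (s + 1)(s + 2).
So |(s^2 + 3s - 5) + 7| = |s + 1|·|s + 2|.
Require delta ≤ 2. Then |s + 1| < 2 gives |s| < 3, and by the triangle inequality |s + 2| ≤ 3 + 2 = 5.
Hence |(s^2 + 3s - 5) + 7| ≤ 5|s + 1| < eps provided |s + 1| < eps/5.
Take delta = min(2, eps/5). Then 0 < |s + 1| < delta gives both |s + 1| < 2 and |s + 1| < eps/5, so |(s^2 + 3s - 5) + 7| < eps.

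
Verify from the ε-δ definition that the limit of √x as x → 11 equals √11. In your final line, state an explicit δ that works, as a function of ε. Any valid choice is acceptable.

Let ε > 0. We want δ > 0 such that 0 < |x − 11| < δ implies |√x − √11| < ε.
Multiplying by the conjugate, |√x − √11| = |x − 11|/(√x + √11).
Restrict δ ≤ 11 so that |x − 11| < 11 forces x > 0, and then √x + √11 > √11.
Hence |√x − √11| < |x − 11|/√11, which is < ε once |x − 11| < √11·ε.
Take δ = min(11, √11·ε). If 0 < |x − 11| < δ then x > 0 and |√x − √11| < |x − 11|/√11 < ε.

δ = min(11, √11·ε)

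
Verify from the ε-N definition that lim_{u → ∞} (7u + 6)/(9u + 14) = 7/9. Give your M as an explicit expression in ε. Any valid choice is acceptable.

M = (44/81)/ε

Fix ε > 0. We seek M > 0 such that u > M implies |(7u + 6)/(9u + 14) − (7/9)| < ε.
(7u + 6)/(9u + 14) − (7/9) = (9(7u + 6) − 7(9u + 14)) / (9(9u + 14)) = -44/(9(9u + 14)).
For u > 0 we have 9u + 14 > 9u, so |(7u + 6)/(9u + 14) − (7/9)| = 44/(9(9u + 14)) < 44/(9·9u) = (44/81)/u.
Thus |(7u + 6)/(9u + 14) − (7/9)| < ε whenever u > (44/81)/ε.
Take M = (44/81)/ε. If u > M then |(7u + 6)/(9u + 14) − (7/9)| < (44/81)/u < ε.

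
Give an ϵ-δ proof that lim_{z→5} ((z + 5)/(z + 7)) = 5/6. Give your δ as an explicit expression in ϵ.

δ = min(6, 36ϵ)

Let ϵ > 0 be given. We want δ > 0 with 0 < |z − 5| < δ ⇒ |(z + 5)/(z + 7) − (5/6)| < ϵ.
Combining over a common denominator, (z + 5)/(z + 7) − (5/6) = [(z + 5)·12 − 10·(z + 7)] / [12·(z + 7)] = 2(z − 5) / (12(z + 7)).
So |(z + 5)/(z + 7) − (5/6)| = 2|z − 5| / (12·|z + 7|).
Restrict δ ≤ 6. Then |z − 5| < 6 gives |z + 7| = |(z − 5) + 12| ≥ 12 − 6 = 6.
Hence |(z + 5)/(z + 7) − (5/6)| < 2|z − 5|/(12·6) = (1/36)|z − 5|, which is < ϵ once |z − 5| < 36ϵ.
Take δ = min(6, 36ϵ). Then 0 < |z − 5| < δ forces both bounds, so |(z + 5)/(z + 7) − (5/6)| < ϵ.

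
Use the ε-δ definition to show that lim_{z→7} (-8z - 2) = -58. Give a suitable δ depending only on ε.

δ = ε/8

Fix ε > 0. We need δ > 0 so that 0 < |z − 7| < δ implies |(-8z - 2) + 58| < ε.
Since (-8z - 2) + 58 = -8(z − 7), we have |(-8z - 2) + 58| = 8|z − 7|.
Thus it suffices that |z − 7| < ε/8.
Take δ = ε/8. If 0 < |z − 7| < δ then |(-8z - 2) + 58| = 8|z − 7| < 8·(ε/8) = ε.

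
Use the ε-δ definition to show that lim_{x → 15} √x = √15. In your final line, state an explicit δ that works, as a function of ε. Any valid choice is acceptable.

Let ε > 0 be given. We want δ > 0 such that 0 < |x − 15| < δ implies |√x − √15| < ε.
Multiplying by the conjugate, |√x − √15| = |x − 15|/(√x + √15).
Restrict δ ≤ 15 so that |x − 15| < 15 forces x > 0, and then √x + √15 > √15.
Hence |√x − √15| < |x − 15|/√15, which is < ε once |x − 15| < √15·ε.
Take δ = min(15, √15·ε). If 0 < |x − 15| < δ then x > 0 and |√x − √15| < |x − 15|/√15 < ε.

δ = min(15, √15·ε)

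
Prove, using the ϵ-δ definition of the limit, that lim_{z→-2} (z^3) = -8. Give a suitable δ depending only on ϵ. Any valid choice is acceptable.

δ = min(2, ϵ/28)

Suppose ϵ > 0. We seek δ > 0 with 0 < |z + 2| < δ ⇒ |z^3 + 8| < ϵ.
Factor: z^3 + 8 = (z + 2)(z^2 - 2z + 4), so |z^3 + 8| = |z + 2|·|z^2 - 2z + 4|.
Restrict δ ≤ 2. Then |z + 2| < 2 gives |z| < 4, so by the triangle inequality |z^2 - 2z + 4| ≤ 4^2 + 2·4 + 4 = 28.
Hence |z^3 + 8| ≤ 28|z + 2|, which is < ϵ once |z + 2| < ϵ/28.
Take δ = min(2, ϵ/28). If 0 < |z + 2| < δ then both bounds hold and |z^3 + 8| ≤ 28|z + 2| < 28·(ϵ/28) = ϵ.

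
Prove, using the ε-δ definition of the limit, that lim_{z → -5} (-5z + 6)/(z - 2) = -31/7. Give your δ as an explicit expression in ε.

Fix ε > 0. We want δ > 0 with 0 < |z + 5| < δ ⇒ |(-5z + 6)/(z - 2) + 31/7| < ε.
Combining over a common denominator, (-5z + 6)/(z - 2) + 31/7 = [(-5z + 6)·(-7) − 31·(z - 2)] / [(-7)·(z - 2)] = 4(z + 5) / ((-7)(z - 2)).
So |(-5z + 6)/(z - 2) + 31/7| = 4|z + 5| / (7·|z − 2|).
Restrict δ ≤ 7/2. Then |z + 5| < 7/2 gives |z − 2| = |(z + 5) + (-7)| ≥ 7 − 7/2 = 7/2.
Hence |(-5z + 6)/(z - 2) + 31/7| < 4|z + 5|/(7·(7/2)) = (8/49)|z + 5|, which is < ε once |z + 5| < (49/8)ε.
Take δ = min(7/2, (49/8)ε). Then 0 < |z + 5| < δ forces both bounds, so |(-5z + 6)/(z - 2) + 31/7| < ε.

δ = min(7/2, (49/8)ε)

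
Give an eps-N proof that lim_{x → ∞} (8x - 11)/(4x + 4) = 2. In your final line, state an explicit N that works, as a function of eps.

N = (19/4)/eps

Fix eps > 0. We seek N > 0 such that x > N implies |(8x - 11)/(4x + 4) − 2| < eps.
(8x - 11)/(4x + 4) − 2 = (4(8x - 11) − 8(4x + 4)) / (4(4x + 4)) = -76/(4(4x + 4)).
For x > 0 we have 4x + 4 > 4x, so |(8x - 11)/(4x + 4) − 2| = 76/(4(4x + 4)) < 76/(4·4x) = (19/4)/x.
Thus |(8x - 11)/(4x + 4) − 2| < eps whenever x > (19/4)/eps.
Take N = (19/4)/eps. If x > N then |(8x - 11)/(4x + 4) − 2| < (19/4)/x < eps.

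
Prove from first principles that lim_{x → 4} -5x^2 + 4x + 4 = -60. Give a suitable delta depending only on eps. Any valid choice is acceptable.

Suppose eps > 0. We want delta > 0 such that 0 < |x − 4| < delta implies |(-5x^2 + 4x + 4) + 60| < eps.
(-5x^2 + 4x + 4) + 60 = -5x^2 + 4x + 64 = (x − 4)(-5x - 16).
So |(-5x^2 + 4x + 4) + 60| = |x − 4|·|-5x - 16|.
Assume first that |x − 4| < 2, so |x| < 6. Then |-5x - 16| ≤ 5·6 + 16 = 46.
Hence |(-5x^2 + 4x + 4) + 60| ≤ 46|x − 4| < eps provided |x − 4| < eps/46.
Choosing delta = min(2, eps/46) ensures both conditions, hence |(-5x^2 + 4x + 4) + 60| < eps.

delta = min(2, eps/46)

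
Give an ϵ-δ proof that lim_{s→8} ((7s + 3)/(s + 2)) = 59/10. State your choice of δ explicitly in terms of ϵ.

δ = min(5, (50/11)ϵ)

Let ϵ > 0 be given. We want δ > 0 with 0 < |s − 8| < δ ⇒ |(7s + 3)/(s + 2) − (59/10)| < ϵ.
Combining over a common denominator, (7s + 3)/(s + 2) − (59/10) = [(7s + 3)·10 − 59·(s + 2)] / [10·(s + 2)] = 11(s − 8) / (10(s + 2)).
So |(7s + 3)/(s + 2) − (59/10)| = 11|s − 8| / (10·|s + 2|).
Require δ ≤ 5, so |s + 2| ≥ |10| − |s − 8| > 10 − 5 = 5.
Hence |(7s + 3)/(s + 2) − (59/10)| < 11|s − 8|/(10·5) = (11/50)|s − 8|, which is < ϵ once |s − 8| < (50/11)ϵ.
Take δ = min(5, (50/11)ϵ). Then 0 < |s − 8| < δ forces both bounds, so |(7s + 3)/(s + 2) − (59/10)| < ϵ.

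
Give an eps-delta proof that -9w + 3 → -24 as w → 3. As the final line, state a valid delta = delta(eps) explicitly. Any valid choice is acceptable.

Let eps > 0 be given. We need delta > 0 so that 0 < |w − 3| < delta implies |(-9w + 3) + 24| < eps.
|(-9w + 3) + 24| = |-9w + 27| = 9|w − 3|.
So 9|w − 3| < eps exactly when |w − 3| < eps/9.
Choosing delta = eps/9 gives |(-9w + 3) + 24| = 9|w − 3| < eps whenever |w − 3| < delta.

delta = eps/9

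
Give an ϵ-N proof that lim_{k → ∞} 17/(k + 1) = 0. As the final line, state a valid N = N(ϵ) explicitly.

N = 17/ϵ

Suppose ϵ > 0. For k ≥ 1, |17/(k + 1) − 0| = 17/(k + 1) ≤ 17/k.
We need 17/k < ϵ, i.e. k > 17/ϵ.
Take N = 17/ϵ. If k > N then |17/(k + 1)| ≤ 17/k < ϵ.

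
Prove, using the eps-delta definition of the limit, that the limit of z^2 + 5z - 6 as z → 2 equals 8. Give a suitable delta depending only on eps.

delta = min(2, eps/11)

Fix eps > 0. We want delta > 0 such that 0 < |z − 2| < delta implies |(z^2 + 5z - 6) − 8| < eps.
(z^2 + 5z - 6) − 8 = z^2 + 5z - 14 = (z − 2)(z + 7).
So |(z^2 + 5z - 6) − 8| = |z − 2|·|z + 7|.
Assume first that |z − 2| < 2, so |z| < 4. Then |z + 7| ≤ 4 + 7 = 11.
Hence |(z^2 + 5z - 6) − 8| ≤ 11|z − 2| < eps provided |z − 2| < eps/11.
Take delta = min(2, eps/11). Then 0 < |z − 2| < delta gives both |z − 2| < 2 and |z − 2| < eps/11, so |(z^2 + 5z - 6) − 8| < eps.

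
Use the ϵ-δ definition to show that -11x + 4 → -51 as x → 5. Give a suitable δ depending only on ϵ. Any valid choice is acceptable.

Let ϵ > 0. We need δ > 0 so that 0 < |x − 5| < δ implies |(-11x + 4) + 51| < ϵ.
|(-11x + 4) + 51| = |-11x + 55| = 11|x − 5|.
Thus it suffices that |x − 5| < ϵ/11.
Take δ = ϵ/11. If 0 < |x − 5| < δ then |(-11x + 4) + 51| = 11|x − 5| < 11·(ϵ/11) = ϵ.

δ = ϵ/11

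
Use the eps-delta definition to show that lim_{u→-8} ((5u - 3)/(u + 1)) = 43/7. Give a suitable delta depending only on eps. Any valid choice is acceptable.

Let eps > 0. We want delta > 0 with 0 < |u + 8| < delta ⇒ |(5u - 3)/(u + 1) − (43/7)| < eps.
Combining over a common denominator, (5u - 3)/(u + 1) − (43/7) = [(5u - 3)·(-7) − (-43)·(u + 1)] / [(-7)·(u + 1)] = 8(u + 8) / ((-7)(u + 1)).
So |(5u - 3)/(u + 1) − (43/7)| = 8|u + 8| / (7·|u + 1|).
Restrict delta ≤ 7/2. Then |u + 8| < 7/2 gives |u + 1| = |(u + 8) + (-7)| ≥ 7 − 7/2 = 7/2.
Hence |(5u - 3)/(u + 1) − (43/7)| < 8|u + 8|/(7·(7/2)) = (16/49)|u + 8|, which is < eps once |u + 8| < (49/16)eps.
Take delta = min(7/2, (49/16)eps). Then 0 < |u + 8| < delta forces both bounds, so |(5u - 3)/(u + 1) − (43/7)| < eps.

delta = min(7/2, (49/16)eps)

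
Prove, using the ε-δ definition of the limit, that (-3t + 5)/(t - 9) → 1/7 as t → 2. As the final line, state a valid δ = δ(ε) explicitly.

δ = min(7/2, (49/44)ε)

Suppose ε > 0. We want δ > 0 with 0 < |t − 2| < δ ⇒ |(-3t + 5)/(t - 9) − (1/7)| < ε.
Combining over a common denominator, (-3t + 5)/(t - 9) − (1/7) = [(-3t + 5)·(-7) − (-1)·(t - 9)] / [(-7)·(t - 9)] = 22(t − 2) / ((-7)(t - 9)).
So |(-3t + 5)/(t - 9) − (1/7)| = 22|t − 2| / (7·|t − 9|).
Restrict δ ≤ 7/2. Then |t − 2| < 7/2 gives |t − 9| = |(t − 2) + (-7)| ≥ 7 − 7/2 = 7/2.
Hence |(-3t + 5)/(t - 9) − (1/7)| < 22|t − 2|/(7·(7/2)) = (44/49)|t − 2|, which is < ε once |t − 2| < (49/44)ε.
Take δ = min(7/2, (49/44)ε). Then 0 < |t − 2| < δ forces both bounds, so |(-3t + 5)/(t - 9) − (1/7)| < ε.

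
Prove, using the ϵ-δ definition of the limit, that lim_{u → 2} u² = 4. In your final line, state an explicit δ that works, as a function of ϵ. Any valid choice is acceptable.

δ = min(2, ϵ/6)

Let ϵ > 0 be given. We seek δ > 0 with 0 < |u − 2| < δ ⇒ |u² − 4| < ϵ.
Factor: u² − 4 = (u − 2)(u + 2), so |u² − 4| = |u − 2|·|u + 2|.
Impose δ ≤ 2 so that |u| < 4; then |u + 2| ≤ 6.
Hence |u² − 4| ≤ 6|u − 2|, which is < ϵ once |u − 2| < ϵ/6.
Take δ = min(2, ϵ/6). If 0 < |u − 2| < δ then both bounds hold and |u² − 4| ≤ 6|u − 2| < 6·(ϵ/6) = ϵ.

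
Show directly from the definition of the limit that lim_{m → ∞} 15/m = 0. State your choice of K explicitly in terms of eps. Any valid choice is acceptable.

Suppose eps > 0. For m ≥ 1, |15/m − 0| = 15/(m) ≤ 15/m.
We need 15/m < eps, i.e. m > 15/eps.
Take K = 15/eps. If m > K then |15/m| ≤ 15/m < eps.

K = 15/eps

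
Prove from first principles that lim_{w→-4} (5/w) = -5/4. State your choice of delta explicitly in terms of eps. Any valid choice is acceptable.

delta = min(2, (8/5)eps)

Let eps > 0 be given. We seek delta > 0 such that 0 < |w + 4| < delta implies |5/w + 5/4| < eps.
|5/w + 5/4| = 5·|-4 − w|/(4·|w|) = 5|w + 4|/(4|w|).
Restrict delta ≤ 2. Then |w + 4| < 2 gives |w| > 2, so 4|w| > 8.
Then |5/w + 5/4| < 5|w + 4|/8, which is < eps when |w + 4| < (8/5)eps.
Take delta = min(2, (8/5)eps). Then 0 < |w + 4| < delta gives both |w + 4| < 2 and |w + 4| < (8/5)eps, so |5/w + 5/4| < eps.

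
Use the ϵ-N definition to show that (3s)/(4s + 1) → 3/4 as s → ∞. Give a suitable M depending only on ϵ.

M = (3/16)/ϵ

Fix ϵ > 0. We seek M > 0 such that s > M implies |(3s)/(4s + 1) − (3/4)| < ϵ.
(3s)/(4s + 1) − (3/4) = (4(3s) − 3(4s + 1)) / (4(4s + 1)) = -3/(4(4s + 1)).
For s > 0 we have 4s + 1 > 4s, so |(3s)/(4s + 1) − (3/4)| = 3/(4(4s + 1)) < 3/(4·4s) = (3/16)/s.
Thus |(3s)/(4s + 1) − (3/4)| < ϵ whenever s > (3/16)/ϵ.
Take M = (3/16)/ϵ. If s > M then |(3s)/(4s + 1) − (3/4)| < (3/16)/s < ϵ.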